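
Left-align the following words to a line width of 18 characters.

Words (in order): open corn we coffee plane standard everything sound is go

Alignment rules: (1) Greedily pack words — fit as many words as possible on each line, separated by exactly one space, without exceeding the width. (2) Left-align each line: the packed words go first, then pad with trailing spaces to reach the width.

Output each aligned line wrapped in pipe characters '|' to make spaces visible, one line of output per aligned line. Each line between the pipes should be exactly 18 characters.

Line 1: ['open', 'corn', 'we'] (min_width=12, slack=6)
Line 2: ['coffee', 'plane'] (min_width=12, slack=6)
Line 3: ['standard'] (min_width=8, slack=10)
Line 4: ['everything', 'sound'] (min_width=16, slack=2)
Line 5: ['is', 'go'] (min_width=5, slack=13)

Answer: |open corn we      |
|coffee plane      |
|standard          |
|everything sound  |
|is go             |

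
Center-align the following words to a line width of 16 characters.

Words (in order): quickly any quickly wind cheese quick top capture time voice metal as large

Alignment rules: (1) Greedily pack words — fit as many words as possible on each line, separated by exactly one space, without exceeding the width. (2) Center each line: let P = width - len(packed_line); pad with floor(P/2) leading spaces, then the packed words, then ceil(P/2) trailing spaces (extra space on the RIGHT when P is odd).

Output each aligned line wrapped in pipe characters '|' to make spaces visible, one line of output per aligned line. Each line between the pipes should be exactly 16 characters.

Answer: |  quickly any   |
|  quickly wind  |
|cheese quick top|
|  capture time  |
| voice metal as |
|     large      |

Derivation:
Line 1: ['quickly', 'any'] (min_width=11, slack=5)
Line 2: ['quickly', 'wind'] (min_width=12, slack=4)
Line 3: ['cheese', 'quick', 'top'] (min_width=16, slack=0)
Line 4: ['capture', 'time'] (min_width=12, slack=4)
Line 5: ['voice', 'metal', 'as'] (min_width=14, slack=2)
Line 6: ['large'] (min_width=5, slack=11)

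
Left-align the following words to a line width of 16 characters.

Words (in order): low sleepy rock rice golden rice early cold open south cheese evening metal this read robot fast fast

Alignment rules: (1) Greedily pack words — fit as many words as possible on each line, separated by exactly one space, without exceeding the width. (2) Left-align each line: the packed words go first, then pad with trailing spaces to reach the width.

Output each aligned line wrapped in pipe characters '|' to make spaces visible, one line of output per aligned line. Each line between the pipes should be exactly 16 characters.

Line 1: ['low', 'sleepy', 'rock'] (min_width=15, slack=1)
Line 2: ['rice', 'golden', 'rice'] (min_width=16, slack=0)
Line 3: ['early', 'cold', 'open'] (min_width=15, slack=1)
Line 4: ['south', 'cheese'] (min_width=12, slack=4)
Line 5: ['evening', 'metal'] (min_width=13, slack=3)
Line 6: ['this', 'read', 'robot'] (min_width=15, slack=1)
Line 7: ['fast', 'fast'] (min_width=9, slack=7)

Answer: |low sleepy rock |
|rice golden rice|
|early cold open |
|south cheese    |
|evening metal   |
|this read robot |
|fast fast       |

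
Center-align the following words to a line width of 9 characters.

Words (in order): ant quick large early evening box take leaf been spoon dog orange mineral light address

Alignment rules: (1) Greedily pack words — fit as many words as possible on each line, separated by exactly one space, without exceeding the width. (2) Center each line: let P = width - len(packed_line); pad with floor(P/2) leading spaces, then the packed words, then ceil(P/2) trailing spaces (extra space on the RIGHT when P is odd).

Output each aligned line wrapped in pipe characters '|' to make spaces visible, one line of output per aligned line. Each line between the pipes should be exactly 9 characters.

Answer: |ant quick|
|  large  |
|  early  |
| evening |
|box take |
|leaf been|
|spoon dog|
| orange  |
| mineral |
|  light  |
| address |

Derivation:
Line 1: ['ant', 'quick'] (min_width=9, slack=0)
Line 2: ['large'] (min_width=5, slack=4)
Line 3: ['early'] (min_width=5, slack=4)
Line 4: ['evening'] (min_width=7, slack=2)
Line 5: ['box', 'take'] (min_width=8, slack=1)
Line 6: ['leaf', 'been'] (min_width=9, slack=0)
Line 7: ['spoon', 'dog'] (min_width=9, slack=0)
Line 8: ['orange'] (min_width=6, slack=3)
Line 9: ['mineral'] (min_width=7, slack=2)
Line 10: ['light'] (min_width=5, slack=4)
Line 11: ['address'] (min_width=7, slack=2)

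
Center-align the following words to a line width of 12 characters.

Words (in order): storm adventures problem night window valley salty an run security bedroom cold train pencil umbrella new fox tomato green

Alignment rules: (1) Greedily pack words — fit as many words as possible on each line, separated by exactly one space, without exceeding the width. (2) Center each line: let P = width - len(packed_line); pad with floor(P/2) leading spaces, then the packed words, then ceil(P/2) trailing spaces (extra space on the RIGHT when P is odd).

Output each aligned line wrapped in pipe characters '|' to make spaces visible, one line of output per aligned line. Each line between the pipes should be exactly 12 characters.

Answer: |   storm    |
| adventures |
|  problem   |
|night window|
|valley salty|
|   an run   |
|  security  |
|bedroom cold|
|train pencil|
|umbrella new|
| fox tomato |
|   green    |

Derivation:
Line 1: ['storm'] (min_width=5, slack=7)
Line 2: ['adventures'] (min_width=10, slack=2)
Line 3: ['problem'] (min_width=7, slack=5)
Line 4: ['night', 'window'] (min_width=12, slack=0)
Line 5: ['valley', 'salty'] (min_width=12, slack=0)
Line 6: ['an', 'run'] (min_width=6, slack=6)
Line 7: ['security'] (min_width=8, slack=4)
Line 8: ['bedroom', 'cold'] (min_width=12, slack=0)
Line 9: ['train', 'pencil'] (min_width=12, slack=0)
Line 10: ['umbrella', 'new'] (min_width=12, slack=0)
Line 11: ['fox', 'tomato'] (min_width=10, slack=2)
Line 12: ['green'] (min_width=5, slack=7)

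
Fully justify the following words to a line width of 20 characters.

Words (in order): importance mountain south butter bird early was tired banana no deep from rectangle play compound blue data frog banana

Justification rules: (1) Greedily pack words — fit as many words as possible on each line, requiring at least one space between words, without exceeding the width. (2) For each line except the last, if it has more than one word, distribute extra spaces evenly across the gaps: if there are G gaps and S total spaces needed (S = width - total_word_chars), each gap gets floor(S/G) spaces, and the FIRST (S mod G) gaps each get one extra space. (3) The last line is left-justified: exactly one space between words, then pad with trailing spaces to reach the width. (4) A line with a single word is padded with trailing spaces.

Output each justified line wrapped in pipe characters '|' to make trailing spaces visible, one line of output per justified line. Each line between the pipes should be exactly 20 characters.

Line 1: ['importance', 'mountain'] (min_width=19, slack=1)
Line 2: ['south', 'butter', 'bird'] (min_width=17, slack=3)
Line 3: ['early', 'was', 'tired'] (min_width=15, slack=5)
Line 4: ['banana', 'no', 'deep', 'from'] (min_width=19, slack=1)
Line 5: ['rectangle', 'play'] (min_width=14, slack=6)
Line 6: ['compound', 'blue', 'data'] (min_width=18, slack=2)
Line 7: ['frog', 'banana'] (min_width=11, slack=9)

Answer: |importance  mountain|
|south   butter  bird|
|early    was   tired|
|banana  no deep from|
|rectangle       play|
|compound  blue  data|
|frog banana         |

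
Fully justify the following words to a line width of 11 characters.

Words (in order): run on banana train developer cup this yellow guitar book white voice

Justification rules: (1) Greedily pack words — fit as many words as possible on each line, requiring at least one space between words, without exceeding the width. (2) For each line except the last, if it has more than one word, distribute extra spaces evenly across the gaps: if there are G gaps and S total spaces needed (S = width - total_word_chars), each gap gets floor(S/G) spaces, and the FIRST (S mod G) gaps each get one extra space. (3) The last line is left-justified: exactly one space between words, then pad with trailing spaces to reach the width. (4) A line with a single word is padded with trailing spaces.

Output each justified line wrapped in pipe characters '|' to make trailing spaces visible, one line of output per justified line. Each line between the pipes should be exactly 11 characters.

Answer: |run      on|
|banana     |
|train      |
|developer  |
|cup    this|
|yellow     |
|guitar book|
|white voice|

Derivation:
Line 1: ['run', 'on'] (min_width=6, slack=5)
Line 2: ['banana'] (min_width=6, slack=5)
Line 3: ['train'] (min_width=5, slack=6)
Line 4: ['developer'] (min_width=9, slack=2)
Line 5: ['cup', 'this'] (min_width=8, slack=3)
Line 6: ['yellow'] (min_width=6, slack=5)
Line 7: ['guitar', 'book'] (min_width=11, slack=0)
Line 8: ['white', 'voice'] (min_width=11, slack=0)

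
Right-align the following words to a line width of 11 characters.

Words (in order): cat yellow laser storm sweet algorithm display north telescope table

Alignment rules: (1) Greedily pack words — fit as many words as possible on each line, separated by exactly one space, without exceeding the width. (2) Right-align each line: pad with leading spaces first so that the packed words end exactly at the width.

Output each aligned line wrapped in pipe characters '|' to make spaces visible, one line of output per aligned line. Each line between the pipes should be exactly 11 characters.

Answer: | cat yellow|
|laser storm|
|      sweet|
|  algorithm|
|    display|
|      north|
|  telescope|
|      table|

Derivation:
Line 1: ['cat', 'yellow'] (min_width=10, slack=1)
Line 2: ['laser', 'storm'] (min_width=11, slack=0)
Line 3: ['sweet'] (min_width=5, slack=6)
Line 4: ['algorithm'] (min_width=9, slack=2)
Line 5: ['display'] (min_width=7, slack=4)
Line 6: ['north'] (min_width=5, slack=6)
Line 7: ['telescope'] (min_width=9, slack=2)
Line 8: ['table'] (min_width=5, slack=6)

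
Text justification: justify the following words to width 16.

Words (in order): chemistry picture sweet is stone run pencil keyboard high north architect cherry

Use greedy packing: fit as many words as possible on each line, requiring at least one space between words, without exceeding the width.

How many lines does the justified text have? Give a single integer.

Answer: 6

Derivation:
Line 1: ['chemistry'] (min_width=9, slack=7)
Line 2: ['picture', 'sweet', 'is'] (min_width=16, slack=0)
Line 3: ['stone', 'run', 'pencil'] (min_width=16, slack=0)
Line 4: ['keyboard', 'high'] (min_width=13, slack=3)
Line 5: ['north', 'architect'] (min_width=15, slack=1)
Line 6: ['cherry'] (min_width=6, slack=10)
Total lines: 6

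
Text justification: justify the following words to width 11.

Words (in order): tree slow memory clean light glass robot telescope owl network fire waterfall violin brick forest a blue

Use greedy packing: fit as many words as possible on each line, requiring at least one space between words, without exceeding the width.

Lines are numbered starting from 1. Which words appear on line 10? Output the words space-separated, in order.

Answer: brick

Derivation:
Line 1: ['tree', 'slow'] (min_width=9, slack=2)
Line 2: ['memory'] (min_width=6, slack=5)
Line 3: ['clean', 'light'] (min_width=11, slack=0)
Line 4: ['glass', 'robot'] (min_width=11, slack=0)
Line 5: ['telescope'] (min_width=9, slack=2)
Line 6: ['owl', 'network'] (min_width=11, slack=0)
Line 7: ['fire'] (min_width=4, slack=7)
Line 8: ['waterfall'] (min_width=9, slack=2)
Line 9: ['violin'] (min_width=6, slack=5)
Line 10: ['brick'] (min_width=5, slack=6)
Line 11: ['forest', 'a'] (min_width=8, slack=3)
Line 12: ['blue'] (min_width=4, slack=7)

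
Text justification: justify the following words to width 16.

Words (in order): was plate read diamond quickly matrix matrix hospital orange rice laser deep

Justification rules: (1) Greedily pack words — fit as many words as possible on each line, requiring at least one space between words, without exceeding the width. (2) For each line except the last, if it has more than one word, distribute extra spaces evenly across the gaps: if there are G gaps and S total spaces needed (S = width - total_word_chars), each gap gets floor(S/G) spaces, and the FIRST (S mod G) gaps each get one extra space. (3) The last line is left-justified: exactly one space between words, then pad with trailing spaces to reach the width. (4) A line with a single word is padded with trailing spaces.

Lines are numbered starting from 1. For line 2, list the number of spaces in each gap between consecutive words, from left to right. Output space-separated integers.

Line 1: ['was', 'plate', 'read'] (min_width=14, slack=2)
Line 2: ['diamond', 'quickly'] (min_width=15, slack=1)
Line 3: ['matrix', 'matrix'] (min_width=13, slack=3)
Line 4: ['hospital', 'orange'] (min_width=15, slack=1)
Line 5: ['rice', 'laser', 'deep'] (min_width=15, slack=1)

Answer: 2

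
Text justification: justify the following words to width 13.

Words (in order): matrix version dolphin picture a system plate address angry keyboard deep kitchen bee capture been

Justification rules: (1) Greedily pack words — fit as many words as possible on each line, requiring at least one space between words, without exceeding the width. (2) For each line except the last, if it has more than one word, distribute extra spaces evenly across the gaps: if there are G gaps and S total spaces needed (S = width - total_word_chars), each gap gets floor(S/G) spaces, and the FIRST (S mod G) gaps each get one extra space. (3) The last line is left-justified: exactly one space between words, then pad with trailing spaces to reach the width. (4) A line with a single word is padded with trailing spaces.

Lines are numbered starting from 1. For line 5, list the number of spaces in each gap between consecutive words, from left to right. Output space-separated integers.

Line 1: ['matrix'] (min_width=6, slack=7)
Line 2: ['version'] (min_width=7, slack=6)
Line 3: ['dolphin'] (min_width=7, slack=6)
Line 4: ['picture', 'a'] (min_width=9, slack=4)
Line 5: ['system', 'plate'] (min_width=12, slack=1)
Line 6: ['address', 'angry'] (min_width=13, slack=0)
Line 7: ['keyboard', 'deep'] (min_width=13, slack=0)
Line 8: ['kitchen', 'bee'] (min_width=11, slack=2)
Line 9: ['capture', 'been'] (min_width=12, slack=1)

Answer: 2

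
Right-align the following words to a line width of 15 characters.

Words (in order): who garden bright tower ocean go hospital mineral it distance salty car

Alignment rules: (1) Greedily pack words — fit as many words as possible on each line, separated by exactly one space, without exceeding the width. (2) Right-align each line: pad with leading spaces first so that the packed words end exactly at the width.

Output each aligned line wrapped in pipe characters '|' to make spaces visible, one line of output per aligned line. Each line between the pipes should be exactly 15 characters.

Line 1: ['who', 'garden'] (min_width=10, slack=5)
Line 2: ['bright', 'tower'] (min_width=12, slack=3)
Line 3: ['ocean', 'go'] (min_width=8, slack=7)
Line 4: ['hospital'] (min_width=8, slack=7)
Line 5: ['mineral', 'it'] (min_width=10, slack=5)
Line 6: ['distance', 'salty'] (min_width=14, slack=1)
Line 7: ['car'] (min_width=3, slack=12)

Answer: |     who garden|
|   bright tower|
|       ocean go|
|       hospital|
|     mineral it|
| distance salty|
|            car|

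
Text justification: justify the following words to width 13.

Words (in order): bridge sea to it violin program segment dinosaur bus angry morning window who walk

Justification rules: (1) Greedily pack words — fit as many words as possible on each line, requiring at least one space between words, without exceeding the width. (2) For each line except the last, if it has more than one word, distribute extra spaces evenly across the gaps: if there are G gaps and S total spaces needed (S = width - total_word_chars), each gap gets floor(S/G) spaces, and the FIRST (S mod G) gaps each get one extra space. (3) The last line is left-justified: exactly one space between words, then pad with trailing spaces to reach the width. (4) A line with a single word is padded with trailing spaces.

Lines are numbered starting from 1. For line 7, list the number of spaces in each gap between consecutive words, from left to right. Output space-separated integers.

Line 1: ['bridge', 'sea', 'to'] (min_width=13, slack=0)
Line 2: ['it', 'violin'] (min_width=9, slack=4)
Line 3: ['program'] (min_width=7, slack=6)
Line 4: ['segment'] (min_width=7, slack=6)
Line 5: ['dinosaur', 'bus'] (min_width=12, slack=1)
Line 6: ['angry', 'morning'] (min_width=13, slack=0)
Line 7: ['window', 'who'] (min_width=10, slack=3)
Line 8: ['walk'] (min_width=4, slack=9)

Answer: 4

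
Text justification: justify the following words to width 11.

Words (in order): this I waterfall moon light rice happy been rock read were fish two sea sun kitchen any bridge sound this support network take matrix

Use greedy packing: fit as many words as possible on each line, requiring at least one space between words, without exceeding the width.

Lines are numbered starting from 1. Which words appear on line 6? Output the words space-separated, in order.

Line 1: ['this', 'I'] (min_width=6, slack=5)
Line 2: ['waterfall'] (min_width=9, slack=2)
Line 3: ['moon', 'light'] (min_width=10, slack=1)
Line 4: ['rice', 'happy'] (min_width=10, slack=1)
Line 5: ['been', 'rock'] (min_width=9, slack=2)
Line 6: ['read', 'were'] (min_width=9, slack=2)
Line 7: ['fish', 'two'] (min_width=8, slack=3)
Line 8: ['sea', 'sun'] (min_width=7, slack=4)
Line 9: ['kitchen', 'any'] (min_width=11, slack=0)
Line 10: ['bridge'] (min_width=6, slack=5)
Line 11: ['sound', 'this'] (min_width=10, slack=1)
Line 12: ['support'] (min_width=7, slack=4)
Line 13: ['network'] (min_width=7, slack=4)
Line 14: ['take', 'matrix'] (min_width=11, slack=0)

Answer: read were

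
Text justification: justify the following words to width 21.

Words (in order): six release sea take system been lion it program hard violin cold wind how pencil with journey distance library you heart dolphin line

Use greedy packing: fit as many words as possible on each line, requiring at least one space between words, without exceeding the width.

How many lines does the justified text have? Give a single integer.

Answer: 7

Derivation:
Line 1: ['six', 'release', 'sea', 'take'] (min_width=20, slack=1)
Line 2: ['system', 'been', 'lion', 'it'] (min_width=19, slack=2)
Line 3: ['program', 'hard', 'violin'] (min_width=19, slack=2)
Line 4: ['cold', 'wind', 'how', 'pencil'] (min_width=20, slack=1)
Line 5: ['with', 'journey', 'distance'] (min_width=21, slack=0)
Line 6: ['library', 'you', 'heart'] (min_width=17, slack=4)
Line 7: ['dolphin', 'line'] (min_width=12, slack=9)
Total lines: 7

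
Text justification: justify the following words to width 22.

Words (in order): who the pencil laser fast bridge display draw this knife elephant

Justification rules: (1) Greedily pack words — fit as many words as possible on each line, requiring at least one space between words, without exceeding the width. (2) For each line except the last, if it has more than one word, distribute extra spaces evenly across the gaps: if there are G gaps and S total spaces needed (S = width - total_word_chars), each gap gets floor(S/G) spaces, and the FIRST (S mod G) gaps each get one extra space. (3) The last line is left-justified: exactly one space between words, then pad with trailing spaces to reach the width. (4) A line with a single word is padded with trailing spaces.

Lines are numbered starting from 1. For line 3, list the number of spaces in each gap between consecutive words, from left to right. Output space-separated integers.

Line 1: ['who', 'the', 'pencil', 'laser'] (min_width=20, slack=2)
Line 2: ['fast', 'bridge', 'display'] (min_width=19, slack=3)
Line 3: ['draw', 'this', 'knife'] (min_width=15, slack=7)
Line 4: ['elephant'] (min_width=8, slack=14)

Answer: 5 4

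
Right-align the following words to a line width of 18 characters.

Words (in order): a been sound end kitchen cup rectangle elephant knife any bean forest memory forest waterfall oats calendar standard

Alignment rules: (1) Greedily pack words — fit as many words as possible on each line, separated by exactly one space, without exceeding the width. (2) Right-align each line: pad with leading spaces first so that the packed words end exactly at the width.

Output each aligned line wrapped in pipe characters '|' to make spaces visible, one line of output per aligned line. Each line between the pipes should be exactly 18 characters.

Line 1: ['a', 'been', 'sound', 'end'] (min_width=16, slack=2)
Line 2: ['kitchen', 'cup'] (min_width=11, slack=7)
Line 3: ['rectangle', 'elephant'] (min_width=18, slack=0)
Line 4: ['knife', 'any', 'bean'] (min_width=14, slack=4)
Line 5: ['forest', 'memory'] (min_width=13, slack=5)
Line 6: ['forest', 'waterfall'] (min_width=16, slack=2)
Line 7: ['oats', 'calendar'] (min_width=13, slack=5)
Line 8: ['standard'] (min_width=8, slack=10)

Answer: |  a been sound end|
|       kitchen cup|
|rectangle elephant|
|    knife any bean|
|     forest memory|
|  forest waterfall|
|     oats calendar|
|          standard|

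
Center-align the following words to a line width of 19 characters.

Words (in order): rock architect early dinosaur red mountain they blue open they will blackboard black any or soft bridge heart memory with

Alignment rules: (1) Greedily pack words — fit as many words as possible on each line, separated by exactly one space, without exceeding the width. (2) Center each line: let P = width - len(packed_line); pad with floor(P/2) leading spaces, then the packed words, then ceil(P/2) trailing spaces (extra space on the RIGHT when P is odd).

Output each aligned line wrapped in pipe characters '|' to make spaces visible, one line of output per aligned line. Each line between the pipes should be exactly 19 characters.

Answer: |  rock architect   |
|early dinosaur red |
|mountain they blue |
|  open they will   |
| blackboard black  |
|any or soft bridge |
| heart memory with |

Derivation:
Line 1: ['rock', 'architect'] (min_width=14, slack=5)
Line 2: ['early', 'dinosaur', 'red'] (min_width=18, slack=1)
Line 3: ['mountain', 'they', 'blue'] (min_width=18, slack=1)
Line 4: ['open', 'they', 'will'] (min_width=14, slack=5)
Line 5: ['blackboard', 'black'] (min_width=16, slack=3)
Line 6: ['any', 'or', 'soft', 'bridge'] (min_width=18, slack=1)
Line 7: ['heart', 'memory', 'with'] (min_width=17, slack=2)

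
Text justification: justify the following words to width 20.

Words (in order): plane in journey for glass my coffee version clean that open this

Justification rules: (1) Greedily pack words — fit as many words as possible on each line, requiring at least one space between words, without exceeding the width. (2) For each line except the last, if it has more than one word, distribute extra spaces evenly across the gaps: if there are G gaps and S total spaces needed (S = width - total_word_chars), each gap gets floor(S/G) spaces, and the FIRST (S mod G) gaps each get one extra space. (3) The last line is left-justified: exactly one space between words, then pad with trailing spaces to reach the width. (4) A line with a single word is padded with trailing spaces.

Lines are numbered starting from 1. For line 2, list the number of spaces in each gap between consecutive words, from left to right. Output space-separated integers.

Line 1: ['plane', 'in', 'journey', 'for'] (min_width=20, slack=0)
Line 2: ['glass', 'my', 'coffee'] (min_width=15, slack=5)
Line 3: ['version', 'clean', 'that'] (min_width=18, slack=2)
Line 4: ['open', 'this'] (min_width=9, slack=11)

Answer: 4 3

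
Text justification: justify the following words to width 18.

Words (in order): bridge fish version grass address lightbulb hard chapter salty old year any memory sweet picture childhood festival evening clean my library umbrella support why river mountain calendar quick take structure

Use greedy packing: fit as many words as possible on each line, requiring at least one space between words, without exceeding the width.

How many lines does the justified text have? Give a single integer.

Line 1: ['bridge', 'fish'] (min_width=11, slack=7)
Line 2: ['version', 'grass'] (min_width=13, slack=5)
Line 3: ['address', 'lightbulb'] (min_width=17, slack=1)
Line 4: ['hard', 'chapter', 'salty'] (min_width=18, slack=0)
Line 5: ['old', 'year', 'any'] (min_width=12, slack=6)
Line 6: ['memory', 'sweet'] (min_width=12, slack=6)
Line 7: ['picture', 'childhood'] (min_width=17, slack=1)
Line 8: ['festival', 'evening'] (min_width=16, slack=2)
Line 9: ['clean', 'my', 'library'] (min_width=16, slack=2)
Line 10: ['umbrella', 'support'] (min_width=16, slack=2)
Line 11: ['why', 'river', 'mountain'] (min_width=18, slack=0)
Line 12: ['calendar', 'quick'] (min_width=14, slack=4)
Line 13: ['take', 'structure'] (min_width=14, slack=4)
Total lines: 13

Answer: 13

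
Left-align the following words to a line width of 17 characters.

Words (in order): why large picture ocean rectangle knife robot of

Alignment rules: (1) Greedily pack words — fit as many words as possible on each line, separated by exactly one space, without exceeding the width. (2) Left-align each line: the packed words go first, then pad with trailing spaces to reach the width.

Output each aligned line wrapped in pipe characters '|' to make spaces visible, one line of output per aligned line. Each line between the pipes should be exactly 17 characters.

Answer: |why large picture|
|ocean rectangle  |
|knife robot of   |

Derivation:
Line 1: ['why', 'large', 'picture'] (min_width=17, slack=0)
Line 2: ['ocean', 'rectangle'] (min_width=15, slack=2)
Line 3: ['knife', 'robot', 'of'] (min_width=14, slack=3)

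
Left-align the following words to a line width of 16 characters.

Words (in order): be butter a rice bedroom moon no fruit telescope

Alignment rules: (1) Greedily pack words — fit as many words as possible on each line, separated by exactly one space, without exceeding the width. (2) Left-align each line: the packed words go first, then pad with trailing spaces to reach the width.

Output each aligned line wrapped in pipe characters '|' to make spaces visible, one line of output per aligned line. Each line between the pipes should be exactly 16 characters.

Line 1: ['be', 'butter', 'a', 'rice'] (min_width=16, slack=0)
Line 2: ['bedroom', 'moon', 'no'] (min_width=15, slack=1)
Line 3: ['fruit', 'telescope'] (min_width=15, slack=1)

Answer: |be butter a rice|
|bedroom moon no |
|fruit telescope |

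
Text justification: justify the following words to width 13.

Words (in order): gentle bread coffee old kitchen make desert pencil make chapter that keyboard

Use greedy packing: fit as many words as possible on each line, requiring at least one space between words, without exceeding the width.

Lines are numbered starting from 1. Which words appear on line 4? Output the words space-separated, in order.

Answer: desert pencil

Derivation:
Line 1: ['gentle', 'bread'] (min_width=12, slack=1)
Line 2: ['coffee', 'old'] (min_width=10, slack=3)
Line 3: ['kitchen', 'make'] (min_width=12, slack=1)
Line 4: ['desert', 'pencil'] (min_width=13, slack=0)
Line 5: ['make', 'chapter'] (min_width=12, slack=1)
Line 6: ['that', 'keyboard'] (min_width=13, slack=0)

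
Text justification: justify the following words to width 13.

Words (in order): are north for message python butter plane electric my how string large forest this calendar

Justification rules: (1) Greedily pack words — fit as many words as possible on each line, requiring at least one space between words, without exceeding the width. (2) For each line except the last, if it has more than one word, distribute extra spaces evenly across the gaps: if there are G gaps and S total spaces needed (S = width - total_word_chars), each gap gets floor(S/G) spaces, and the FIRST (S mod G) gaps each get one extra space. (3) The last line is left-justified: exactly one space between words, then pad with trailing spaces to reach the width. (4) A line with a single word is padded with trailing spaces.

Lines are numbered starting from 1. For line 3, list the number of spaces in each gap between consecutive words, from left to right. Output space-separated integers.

Line 1: ['are', 'north', 'for'] (min_width=13, slack=0)
Line 2: ['message'] (min_width=7, slack=6)
Line 3: ['python', 'butter'] (min_width=13, slack=0)
Line 4: ['plane'] (min_width=5, slack=8)
Line 5: ['electric', 'my'] (min_width=11, slack=2)
Line 6: ['how', 'string'] (min_width=10, slack=3)
Line 7: ['large', 'forest'] (min_width=12, slack=1)
Line 8: ['this', 'calendar'] (min_width=13, slack=0)

Answer: 1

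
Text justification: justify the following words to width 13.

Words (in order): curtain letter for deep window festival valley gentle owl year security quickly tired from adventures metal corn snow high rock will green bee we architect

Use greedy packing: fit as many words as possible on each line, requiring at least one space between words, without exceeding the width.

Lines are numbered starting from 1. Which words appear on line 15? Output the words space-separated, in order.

Line 1: ['curtain'] (min_width=7, slack=6)
Line 2: ['letter', 'for'] (min_width=10, slack=3)
Line 3: ['deep', 'window'] (min_width=11, slack=2)
Line 4: ['festival'] (min_width=8, slack=5)
Line 5: ['valley', 'gentle'] (min_width=13, slack=0)
Line 6: ['owl', 'year'] (min_width=8, slack=5)
Line 7: ['security'] (min_width=8, slack=5)
Line 8: ['quickly', 'tired'] (min_width=13, slack=0)
Line 9: ['from'] (min_width=4, slack=9)
Line 10: ['adventures'] (min_width=10, slack=3)
Line 11: ['metal', 'corn'] (min_width=10, slack=3)
Line 12: ['snow', 'high'] (min_width=9, slack=4)
Line 13: ['rock', 'will'] (min_width=9, slack=4)
Line 14: ['green', 'bee', 'we'] (min_width=12, slack=1)
Line 15: ['architect'] (min_width=9, slack=4)

Answer: architect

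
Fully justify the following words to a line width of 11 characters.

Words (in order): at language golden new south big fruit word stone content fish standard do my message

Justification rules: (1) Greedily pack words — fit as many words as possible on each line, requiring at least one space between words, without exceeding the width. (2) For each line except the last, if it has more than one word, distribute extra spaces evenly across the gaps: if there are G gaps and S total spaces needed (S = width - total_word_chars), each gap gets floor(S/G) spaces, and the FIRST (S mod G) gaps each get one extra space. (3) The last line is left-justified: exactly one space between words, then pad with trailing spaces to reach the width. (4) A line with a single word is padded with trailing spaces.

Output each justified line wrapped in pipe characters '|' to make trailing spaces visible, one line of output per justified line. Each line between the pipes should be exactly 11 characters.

Answer: |at language|
|golden  new|
|south   big|
|fruit  word|
|stone      |
|content    |
|fish       |
|standard do|
|my message |

Derivation:
Line 1: ['at', 'language'] (min_width=11, slack=0)
Line 2: ['golden', 'new'] (min_width=10, slack=1)
Line 3: ['south', 'big'] (min_width=9, slack=2)
Line 4: ['fruit', 'word'] (min_width=10, slack=1)
Line 5: ['stone'] (min_width=5, slack=6)
Line 6: ['content'] (min_width=7, slack=4)
Line 7: ['fish'] (min_width=4, slack=7)
Line 8: ['standard', 'do'] (min_width=11, slack=0)
Line 9: ['my', 'message'] (min_width=10, slack=1)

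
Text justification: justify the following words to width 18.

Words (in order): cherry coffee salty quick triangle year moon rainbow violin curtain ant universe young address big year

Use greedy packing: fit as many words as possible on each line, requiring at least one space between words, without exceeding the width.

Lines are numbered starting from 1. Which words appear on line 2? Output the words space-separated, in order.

Answer: salty quick

Derivation:
Line 1: ['cherry', 'coffee'] (min_width=13, slack=5)
Line 2: ['salty', 'quick'] (min_width=11, slack=7)
Line 3: ['triangle', 'year', 'moon'] (min_width=18, slack=0)
Line 4: ['rainbow', 'violin'] (min_width=14, slack=4)
Line 5: ['curtain', 'ant'] (min_width=11, slack=7)
Line 6: ['universe', 'young'] (min_width=14, slack=4)
Line 7: ['address', 'big', 'year'] (min_width=16, slack=2)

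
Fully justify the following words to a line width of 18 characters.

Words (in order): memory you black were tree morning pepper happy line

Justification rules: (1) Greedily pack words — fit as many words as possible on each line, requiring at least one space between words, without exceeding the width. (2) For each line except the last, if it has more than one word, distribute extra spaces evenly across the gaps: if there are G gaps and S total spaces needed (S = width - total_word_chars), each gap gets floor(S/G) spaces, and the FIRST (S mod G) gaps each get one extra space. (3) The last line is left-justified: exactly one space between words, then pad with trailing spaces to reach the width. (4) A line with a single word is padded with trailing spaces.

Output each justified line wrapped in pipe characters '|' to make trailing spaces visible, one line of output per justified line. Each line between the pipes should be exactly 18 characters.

Line 1: ['memory', 'you', 'black'] (min_width=16, slack=2)
Line 2: ['were', 'tree', 'morning'] (min_width=17, slack=1)
Line 3: ['pepper', 'happy', 'line'] (min_width=17, slack=1)

Answer: |memory  you  black|
|were  tree morning|
|pepper happy line |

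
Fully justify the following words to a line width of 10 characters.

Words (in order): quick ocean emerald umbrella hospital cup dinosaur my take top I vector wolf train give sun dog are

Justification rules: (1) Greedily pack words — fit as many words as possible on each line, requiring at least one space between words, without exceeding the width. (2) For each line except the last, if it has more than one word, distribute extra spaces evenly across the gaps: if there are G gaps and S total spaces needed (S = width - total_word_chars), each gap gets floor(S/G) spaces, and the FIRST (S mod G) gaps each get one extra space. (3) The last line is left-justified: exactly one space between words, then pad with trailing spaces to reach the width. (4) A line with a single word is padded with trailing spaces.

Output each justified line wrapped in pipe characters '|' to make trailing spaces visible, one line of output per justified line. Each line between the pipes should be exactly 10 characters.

Line 1: ['quick'] (min_width=5, slack=5)
Line 2: ['ocean'] (min_width=5, slack=5)
Line 3: ['emerald'] (min_width=7, slack=3)
Line 4: ['umbrella'] (min_width=8, slack=2)
Line 5: ['hospital'] (min_width=8, slack=2)
Line 6: ['cup'] (min_width=3, slack=7)
Line 7: ['dinosaur'] (min_width=8, slack=2)
Line 8: ['my', 'take'] (min_width=7, slack=3)
Line 9: ['top', 'I'] (min_width=5, slack=5)
Line 10: ['vector'] (min_width=6, slack=4)
Line 11: ['wolf', 'train'] (min_width=10, slack=0)
Line 12: ['give', 'sun'] (min_width=8, slack=2)
Line 13: ['dog', 'are'] (min_width=7, slack=3)

Answer: |quick     |
|ocean     |
|emerald   |
|umbrella  |
|hospital  |
|cup       |
|dinosaur  |
|my    take|
|top      I|
|vector    |
|wolf train|
|give   sun|
|dog are   |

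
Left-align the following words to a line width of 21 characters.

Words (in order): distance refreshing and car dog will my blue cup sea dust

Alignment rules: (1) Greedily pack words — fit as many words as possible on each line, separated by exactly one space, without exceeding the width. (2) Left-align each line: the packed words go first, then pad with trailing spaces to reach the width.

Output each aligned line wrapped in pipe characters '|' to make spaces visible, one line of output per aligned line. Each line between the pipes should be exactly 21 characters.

Answer: |distance refreshing  |
|and car dog will my  |
|blue cup sea dust    |

Derivation:
Line 1: ['distance', 'refreshing'] (min_width=19, slack=2)
Line 2: ['and', 'car', 'dog', 'will', 'my'] (min_width=19, slack=2)
Line 3: ['blue', 'cup', 'sea', 'dust'] (min_width=17, slack=4)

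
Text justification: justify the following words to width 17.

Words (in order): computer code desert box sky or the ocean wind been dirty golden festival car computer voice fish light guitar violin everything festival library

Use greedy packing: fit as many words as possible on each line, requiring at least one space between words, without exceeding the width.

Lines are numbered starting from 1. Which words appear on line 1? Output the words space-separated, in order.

Answer: computer code

Derivation:
Line 1: ['computer', 'code'] (min_width=13, slack=4)
Line 2: ['desert', 'box', 'sky', 'or'] (min_width=17, slack=0)
Line 3: ['the', 'ocean', 'wind'] (min_width=14, slack=3)
Line 4: ['been', 'dirty', 'golden'] (min_width=17, slack=0)
Line 5: ['festival', 'car'] (min_width=12, slack=5)
Line 6: ['computer', 'voice'] (min_width=14, slack=3)
Line 7: ['fish', 'light', 'guitar'] (min_width=17, slack=0)
Line 8: ['violin', 'everything'] (min_width=17, slack=0)
Line 9: ['festival', 'library'] (min_width=16, slack=1)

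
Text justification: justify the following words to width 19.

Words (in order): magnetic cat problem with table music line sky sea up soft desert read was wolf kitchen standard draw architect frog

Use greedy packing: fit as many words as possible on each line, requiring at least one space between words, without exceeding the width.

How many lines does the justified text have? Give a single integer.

Answer: 7

Derivation:
Line 1: ['magnetic', 'cat'] (min_width=12, slack=7)
Line 2: ['problem', 'with', 'table'] (min_width=18, slack=1)
Line 3: ['music', 'line', 'sky', 'sea'] (min_width=18, slack=1)
Line 4: ['up', 'soft', 'desert', 'read'] (min_width=19, slack=0)
Line 5: ['was', 'wolf', 'kitchen'] (min_width=16, slack=3)
Line 6: ['standard', 'draw'] (min_width=13, slack=6)
Line 7: ['architect', 'frog'] (min_width=14, slack=5)
Total lines: 7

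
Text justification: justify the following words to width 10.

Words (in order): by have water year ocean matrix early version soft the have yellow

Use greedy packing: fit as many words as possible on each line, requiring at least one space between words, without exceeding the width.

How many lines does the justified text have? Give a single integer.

Answer: 9

Derivation:
Line 1: ['by', 'have'] (min_width=7, slack=3)
Line 2: ['water', 'year'] (min_width=10, slack=0)
Line 3: ['ocean'] (min_width=5, slack=5)
Line 4: ['matrix'] (min_width=6, slack=4)
Line 5: ['early'] (min_width=5, slack=5)
Line 6: ['version'] (min_width=7, slack=3)
Line 7: ['soft', 'the'] (min_width=8, slack=2)
Line 8: ['have'] (min_width=4, slack=6)
Line 9: ['yellow'] (min_width=6, slack=4)
Total lines: 9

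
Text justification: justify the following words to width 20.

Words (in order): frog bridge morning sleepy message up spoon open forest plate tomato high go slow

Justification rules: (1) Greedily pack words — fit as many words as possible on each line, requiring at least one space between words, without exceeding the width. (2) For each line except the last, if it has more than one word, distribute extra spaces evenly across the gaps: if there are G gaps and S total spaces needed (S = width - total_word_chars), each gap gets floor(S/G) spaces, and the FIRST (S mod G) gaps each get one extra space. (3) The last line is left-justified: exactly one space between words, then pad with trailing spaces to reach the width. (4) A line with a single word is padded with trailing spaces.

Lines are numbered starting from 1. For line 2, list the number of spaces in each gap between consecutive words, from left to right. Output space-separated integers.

Answer: 3 2

Derivation:
Line 1: ['frog', 'bridge', 'morning'] (min_width=19, slack=1)
Line 2: ['sleepy', 'message', 'up'] (min_width=17, slack=3)
Line 3: ['spoon', 'open', 'forest'] (min_width=17, slack=3)
Line 4: ['plate', 'tomato', 'high', 'go'] (min_width=20, slack=0)
Line 5: ['slow'] (min_width=4, slack=16)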